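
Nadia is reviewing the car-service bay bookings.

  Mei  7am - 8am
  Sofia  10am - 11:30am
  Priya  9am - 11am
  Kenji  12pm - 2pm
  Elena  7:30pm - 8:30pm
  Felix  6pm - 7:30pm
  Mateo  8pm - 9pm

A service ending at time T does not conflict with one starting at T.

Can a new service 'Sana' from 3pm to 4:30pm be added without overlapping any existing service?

Yes — the slot is free

Mei: ends 8am at or before Sana starts 3pm → clear.
Priya: ends 11am at or before Sana starts 3pm → clear.
Sofia: ends 11:30am at or before Sana starts 3pm → clear.
Kenji: ends 2pm at or before Sana starts 3pm → clear.
Felix: starts 6pm at or after Sana ends 4:30pm → clear.
Elena: starts 7:30pm at or after Sana ends 4:30pm → clear.
Mateo: starts 8pm at or after Sana ends 4:30pm → clear.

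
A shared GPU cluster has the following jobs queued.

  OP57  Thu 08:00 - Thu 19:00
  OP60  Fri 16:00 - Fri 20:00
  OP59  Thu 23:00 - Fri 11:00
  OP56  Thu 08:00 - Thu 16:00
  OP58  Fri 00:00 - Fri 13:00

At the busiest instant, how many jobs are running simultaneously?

2

Sweep the timeline, counting +1 at each start and −1 at each end (ends before starts at a tie):
Thu 08:00 start OP56 → 1
Thu 08:00 start OP57 → 2
Thu 16:00 end OP56 → 1
Thu 19:00 end OP57 → 0
Thu 23:00 start OP59 → 1
Fri 00:00 start OP58 → 2
Fri 11:00 end OP59 → 1
Fri 13:00 end OP58 → 0
Fri 16:00 start OP60 → 1
Fri 20:00 end OP60 → 0
Peak is 2, at Thu 08:00 (OP56, OP57).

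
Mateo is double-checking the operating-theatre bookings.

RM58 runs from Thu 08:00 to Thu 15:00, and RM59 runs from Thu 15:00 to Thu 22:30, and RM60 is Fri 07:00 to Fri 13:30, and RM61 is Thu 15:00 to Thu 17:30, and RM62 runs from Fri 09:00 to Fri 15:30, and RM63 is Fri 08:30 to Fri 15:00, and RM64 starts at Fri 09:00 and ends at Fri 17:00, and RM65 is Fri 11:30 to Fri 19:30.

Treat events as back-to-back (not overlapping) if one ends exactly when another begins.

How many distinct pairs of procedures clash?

11

Sorted by start: RM58, RM59, RM61, RM60, RM63, RM62, RM64, RM65.
RM59 starts exactly when RM58 ends (back-to-back, no overlap), so RM58 has no further overlaps.
RM61 starts before RM59 ends → RM59 and RM61 overlap.
RM60 starts after RM59 ends, so RM59 has no further overlaps.
RM60 starts after RM61 ends, so RM61 has no further overlaps.
RM63 starts before RM60 ends → RM60 and RM63 overlap.
RM62 starts before RM60 ends → RM60 and RM62 overlap.
RM64 starts before RM60 ends → RM60 and RM64 overlap.
RM65 starts before RM60 ends → RM60 and RM65 overlap.
RM62 starts before RM63 ends → RM63 and RM62 overlap.
RM64 starts before RM63 ends → RM63 and RM64 overlap.
RM65 starts before RM63 ends → RM63 and RM65 overlap.
RM64 starts before RM62 ends → RM62 and RM64 overlap.
RM65 starts before RM62 ends → RM62 and RM65 overlap.
RM65 starts before RM64 ends → RM64 and RM65 overlap.
Overlapping pairs: RM59 & RM61, RM60 & RM62, RM60 & RM63, RM60 & RM64, RM60 & RM65, RM62 & RM63, RM62 & RM64, RM62 & RM65, RM63 & RM64, RM63 & RM65, RM64 & RM65 — 11 in total.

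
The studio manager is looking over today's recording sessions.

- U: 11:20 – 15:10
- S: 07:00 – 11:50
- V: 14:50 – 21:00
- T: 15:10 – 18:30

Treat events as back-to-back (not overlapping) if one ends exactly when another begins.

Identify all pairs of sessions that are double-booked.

Sorted by start: S, U, V, T.
U starts before S ends → S and U overlap.
V starts after S ends, so nothing later overlaps S either.
V starts before U ends → U and V overlap.
T starts exactly when U ends (back-to-back, no overlap).
T starts before V ends → V and T overlap.

S & U, T & V, U & V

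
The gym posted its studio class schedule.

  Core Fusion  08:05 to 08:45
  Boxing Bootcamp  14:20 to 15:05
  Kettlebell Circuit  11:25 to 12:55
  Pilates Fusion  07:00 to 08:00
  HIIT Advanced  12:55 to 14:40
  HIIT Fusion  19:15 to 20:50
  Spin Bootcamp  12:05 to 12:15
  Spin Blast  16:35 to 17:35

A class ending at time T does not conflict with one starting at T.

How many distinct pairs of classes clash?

Sorted by start: Pilates Fusion, Core Fusion, Kettlebell Circuit, Spin Bootcamp, HIIT Advanced, Boxing Bootcamp, Spin Blast, HIIT Fusion.
Core Fusion starts after Pilates Fusion ends, so Pilates Fusion has no further overlaps.
Kettlebell Circuit starts after Core Fusion ends, so Core Fusion has no further overlaps.
Spin Bootcamp starts before Kettlebell Circuit ends → Kettlebell Circuit and Spin Bootcamp overlap.
HIIT Advanced starts exactly when Kettlebell Circuit ends (back-to-back, no overlap), so Kettlebell Circuit has no further overlaps.
HIIT Advanced starts after Spin Bootcamp ends, so Spin Bootcamp has no further overlaps.
Boxing Bootcamp starts before HIIT Advanced ends → HIIT Advanced and Boxing Bootcamp overlap.
Spin Blast starts after HIIT Advanced ends, so HIIT Advanced has no further overlaps.
Spin Blast starts after Boxing Bootcamp ends, so Boxing Bootcamp has no further overlaps.
HIIT Fusion starts after Spin Blast ends.
Overlapping pairs: Boxing Bootcamp & HIIT Advanced, Kettlebell Circuit & Spin Bootcamp — 2 in total.

2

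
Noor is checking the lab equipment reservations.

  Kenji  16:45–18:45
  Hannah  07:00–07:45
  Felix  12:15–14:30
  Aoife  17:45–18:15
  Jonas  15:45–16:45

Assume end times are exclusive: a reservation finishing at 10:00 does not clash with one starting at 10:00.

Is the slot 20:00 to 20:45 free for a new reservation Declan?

Yes — the slot is free

Hannah: ends 07:45 at or before Declan starts 20:00 → clear.
Felix: ends 14:30 at or before Declan starts 20:00 → clear.
Jonas: ends 16:45 at or before Declan starts 20:00 → clear.
Kenji: ends 18:45 at or before Declan starts 20:00 → clear.
Aoife: ends 18:15 at or before Declan starts 20:00 → clear.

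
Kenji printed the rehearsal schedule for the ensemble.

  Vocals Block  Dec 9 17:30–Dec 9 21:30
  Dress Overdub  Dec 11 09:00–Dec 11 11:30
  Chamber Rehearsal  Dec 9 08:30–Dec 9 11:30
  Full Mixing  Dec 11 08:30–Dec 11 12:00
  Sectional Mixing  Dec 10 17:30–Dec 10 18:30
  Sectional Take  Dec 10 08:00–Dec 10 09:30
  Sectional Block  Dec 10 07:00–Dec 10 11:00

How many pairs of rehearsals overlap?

2

Sorted by start: Chamber Rehearsal, Vocals Block, Sectional Block, Sectional Take, Sectional Mixing, Full Mixing, Dress Overdub.
Vocals Block starts after Chamber Rehearsal ends, so nothing later overlaps Chamber Rehearsal either.
Sectional Block starts after Vocals Block ends, so nothing later overlaps Vocals Block either.
Sectional Take starts before Sectional Block ends → Sectional Block and Sectional Take overlap.
Sectional Mixing starts after Sectional Block ends, so nothing later overlaps Sectional Block either.
Sectional Mixing starts after Sectional Take ends, so nothing later overlaps Sectional Take either.
Full Mixing starts after Sectional Mixing ends, so nothing later overlaps Sectional Mixing either.
Dress Overdub starts before Full Mixing ends → Full Mixing and Dress Overdub overlap.
Overlapping pairs: Dress Overdub & Full Mixing, Sectional Block & Sectional Take — 2 in total.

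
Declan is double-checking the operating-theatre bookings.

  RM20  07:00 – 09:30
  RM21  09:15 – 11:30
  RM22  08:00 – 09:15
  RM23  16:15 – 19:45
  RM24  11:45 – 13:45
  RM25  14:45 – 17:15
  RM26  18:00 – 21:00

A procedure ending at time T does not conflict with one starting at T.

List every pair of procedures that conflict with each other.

RM20 & RM21, RM20 & RM22, RM23 & RM25, RM23 & RM26

Sorted by start: RM20, RM22, RM21, RM24, RM25, RM23, RM26.
RM22 starts before RM20 ends → RM20 and RM22 overlap.
RM21 starts before RM20 ends → RM20 and RM21 overlap.
RM24 starts after RM20 ends — done with RM20.
RM21 starts exactly when RM22 ends (back-to-back, no overlap) — done with RM22.
RM24 starts after RM21 ends — done with RM21.
RM25 starts after RM24 ends — done with RM24.
RM23 starts before RM25 ends → RM25 and RM23 overlap.
RM26 starts after RM25 ends.
RM26 starts before RM23 ends → RM23 and RM26 overlap.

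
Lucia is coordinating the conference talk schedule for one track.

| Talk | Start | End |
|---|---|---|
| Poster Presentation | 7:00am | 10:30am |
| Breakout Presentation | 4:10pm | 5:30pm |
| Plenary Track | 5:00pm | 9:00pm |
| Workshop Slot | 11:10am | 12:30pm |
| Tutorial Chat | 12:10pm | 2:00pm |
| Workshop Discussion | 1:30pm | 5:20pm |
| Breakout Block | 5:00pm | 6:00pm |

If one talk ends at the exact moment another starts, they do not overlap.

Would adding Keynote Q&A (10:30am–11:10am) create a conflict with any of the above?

No — it doesn't clash with anything

Poster Presentation: ends 10:30am at or before Keynote Q&A starts 10:30am → clear.
Workshop Slot: starts 11:10am at or after Keynote Q&A ends 11:10am → clear.
Tutorial Chat: starts 12:10pm at or after Keynote Q&A ends 11:10am → clear.
Workshop Discussion: starts 1:30pm at or after Keynote Q&A ends 11:10am → clear.
Breakout Presentation: starts 4:10pm at or after Keynote Q&A ends 11:10am → clear.
Breakout Block: starts 5:00pm at or after Keynote Q&A ends 11:10am → clear.
Plenary Track: starts 5:00pm at or after Keynote Q&A ends 11:10am → clear.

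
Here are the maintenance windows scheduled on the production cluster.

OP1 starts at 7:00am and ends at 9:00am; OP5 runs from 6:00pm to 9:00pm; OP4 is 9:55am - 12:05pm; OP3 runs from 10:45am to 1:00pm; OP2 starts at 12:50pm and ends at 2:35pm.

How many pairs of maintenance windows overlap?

Sorted by start: OP1, OP4, OP3, OP2, OP5.
OP4 starts after OP1 ends, so nothing later overlaps OP1 either.
OP3 starts before OP4 ends → OP4 and OP3 overlap.
OP2 starts after OP4 ends, so nothing later overlaps OP4 either.
OP2 starts before OP3 ends → OP3 and OP2 overlap.
OP5 starts after OP3 ends.
OP5 starts after OP2 ends.
Overlapping pairs: OP2 & OP3, OP3 & OP4 — 2 in total.

2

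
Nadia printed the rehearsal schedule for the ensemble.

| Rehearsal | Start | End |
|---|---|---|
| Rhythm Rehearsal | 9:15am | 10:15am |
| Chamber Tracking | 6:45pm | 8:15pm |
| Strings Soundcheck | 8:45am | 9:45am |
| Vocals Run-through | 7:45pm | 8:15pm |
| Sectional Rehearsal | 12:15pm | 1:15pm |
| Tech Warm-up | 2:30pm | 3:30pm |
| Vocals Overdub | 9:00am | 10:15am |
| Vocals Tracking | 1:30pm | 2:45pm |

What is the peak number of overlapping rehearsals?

Walk through starts and ends in time order (an end at T is processed before a start at T):
8:45am start Strings Soundcheck → 1
9:00am start Vocals Overdub → 2
9:15am start Rhythm Rehearsal → 3
9:45am end Strings Soundcheck → 2
10:15am end Rhythm Rehearsal → 1
10:15am end Vocals Overdub → 0
12:15pm start Sectional Rehearsal → 1
1:15pm end Sectional Rehearsal → 0
1:30pm start Vocals Tracking → 1
2:30pm start Tech Warm-up → 2
2:45pm end Vocals Tracking → 1
3:30pm end Tech Warm-up → 0
6:45pm start Chamber Tracking → 1
7:45pm start Vocals Run-through → 2
8:15pm end Chamber Tracking → 1
8:15pm end Vocals Run-through → 0
Peak is 3, at 9:15am (Rhythm Rehearsal, Strings Soundcheck, Vocals Overdub).

3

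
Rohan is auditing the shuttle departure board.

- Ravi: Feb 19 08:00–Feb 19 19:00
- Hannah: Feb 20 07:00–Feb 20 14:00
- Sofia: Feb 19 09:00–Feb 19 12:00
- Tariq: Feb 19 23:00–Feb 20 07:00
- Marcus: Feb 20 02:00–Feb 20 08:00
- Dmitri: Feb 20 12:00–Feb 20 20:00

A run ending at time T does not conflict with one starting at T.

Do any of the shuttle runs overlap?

Yes

Sorted by start: Ravi, Sofia, Tariq, Marcus, Hannah, Dmitri.
Sofia starts before Ravi ends → Ravi and Sofia overlap.
That's a conflict, so the schedule is not conflict-free.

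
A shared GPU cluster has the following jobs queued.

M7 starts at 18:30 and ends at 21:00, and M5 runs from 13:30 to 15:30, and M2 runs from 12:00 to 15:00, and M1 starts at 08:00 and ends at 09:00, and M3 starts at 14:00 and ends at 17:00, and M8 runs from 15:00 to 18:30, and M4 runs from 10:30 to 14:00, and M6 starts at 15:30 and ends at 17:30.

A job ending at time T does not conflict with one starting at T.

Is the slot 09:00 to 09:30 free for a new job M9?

Yes — the slot is free

M1: ends 09:00 at or before M9 starts 09:00 → clear.
M4: starts 10:30 at or after M9 ends 09:30 → clear.
M2: starts 12:00 at or after M9 ends 09:30 → clear.
M5: starts 13:30 at or after M9 ends 09:30 → clear.
M3: starts 14:00 at or after M9 ends 09:30 → clear.
M8: starts 15:00 at or after M9 ends 09:30 → clear.
M6: starts 15:30 at or after M9 ends 09:30 → clear.
M7: starts 18:30 at or after M9 ends 09:30 → clear.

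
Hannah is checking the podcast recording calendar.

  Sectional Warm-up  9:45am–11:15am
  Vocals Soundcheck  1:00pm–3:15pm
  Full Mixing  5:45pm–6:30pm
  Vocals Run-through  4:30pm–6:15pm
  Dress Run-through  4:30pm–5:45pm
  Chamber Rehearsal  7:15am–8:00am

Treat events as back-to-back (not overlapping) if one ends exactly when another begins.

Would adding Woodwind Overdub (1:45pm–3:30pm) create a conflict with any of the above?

Chamber Rehearsal: ends 8:00am at or before Woodwind Overdub starts 1:45pm → clear.
Sectional Warm-up: ends 11:15am at or before Woodwind Overdub starts 1:45pm → clear.
Vocals Soundcheck: starts 1:00pm before Woodwind Overdub ends 3:30pm, and ends 3:15pm after Woodwind Overdub starts 1:45pm → overlap.
Dress Run-through: starts 4:30pm at or after Woodwind Overdub ends 3:30pm → clear.
Vocals Run-through: starts 4:30pm at or after Woodwind Overdub ends 3:30pm → clear.
Full Mixing: starts 5:45pm at or after Woodwind Overdub ends 3:30pm → clear.
Woodwind Overdub overlaps Vocals Soundcheck.

Yes — it overlaps Vocals Soundcheck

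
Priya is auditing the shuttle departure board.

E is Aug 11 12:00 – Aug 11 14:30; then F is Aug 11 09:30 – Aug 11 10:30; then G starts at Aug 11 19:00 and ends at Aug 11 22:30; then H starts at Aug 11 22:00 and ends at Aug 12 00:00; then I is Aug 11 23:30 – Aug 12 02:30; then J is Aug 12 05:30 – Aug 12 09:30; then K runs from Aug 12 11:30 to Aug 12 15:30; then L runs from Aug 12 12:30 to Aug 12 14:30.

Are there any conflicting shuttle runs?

Sorted by start: F, E, G, H, I, J, K, L.
E starts after F ends — done with F.
G starts after E ends — done with E.
H starts before G ends → G and H overlap.
That's a conflict, so the schedule is not conflict-free.

Yes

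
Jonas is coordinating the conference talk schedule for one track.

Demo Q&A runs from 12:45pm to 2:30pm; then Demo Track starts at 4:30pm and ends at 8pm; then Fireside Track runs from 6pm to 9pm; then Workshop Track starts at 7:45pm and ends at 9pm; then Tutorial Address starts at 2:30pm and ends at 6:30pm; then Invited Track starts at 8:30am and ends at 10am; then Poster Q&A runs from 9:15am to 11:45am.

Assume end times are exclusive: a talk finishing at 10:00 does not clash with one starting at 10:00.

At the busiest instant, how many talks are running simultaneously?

Sweep the timeline, counting +1 at each start and −1 at each end (ends before starts at a tie):
8:30am start Invited Track → 1
9:15am start Poster Q&A → 2
10am end Invited Track → 1
11:45am end Poster Q&A → 0
12:45pm start Demo Q&A → 1
2:30pm end Demo Q&A → 0
2:30pm start Tutorial Address → 1
4:30pm start Demo Track → 2
6pm start Fireside Track → 3
6:30pm end Tutorial Address → 2
7:45pm start Workshop Track → 3
8pm end Demo Track → 2
9pm end Fireside Track → 1
9pm end Workshop Track → 0
Peak is 3, at 6pm (Demo Track, Fireside Track, Tutorial Address).

3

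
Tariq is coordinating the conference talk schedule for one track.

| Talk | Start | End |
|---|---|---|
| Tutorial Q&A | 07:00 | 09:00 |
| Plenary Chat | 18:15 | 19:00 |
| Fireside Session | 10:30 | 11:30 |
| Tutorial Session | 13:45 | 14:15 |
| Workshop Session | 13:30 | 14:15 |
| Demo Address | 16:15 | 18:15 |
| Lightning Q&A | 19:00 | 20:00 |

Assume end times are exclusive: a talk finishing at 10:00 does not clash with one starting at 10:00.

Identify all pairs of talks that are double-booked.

Check each pair: they overlap iff neither finishes before the other starts.
Sorted by start: Tutorial Q&A, Fireside Session, Workshop Session, Tutorial Session, Demo Address, Plenary Chat, Lightning Q&A.
Fireside Session starts after Tutorial Q&A ends, so nothing later overlaps Tutorial Q&A either.
Workshop Session starts after Fireside Session ends, so nothing later overlaps Fireside Session either.
Tutorial Session starts before Workshop Session ends → Workshop Session and Tutorial Session overlap.
Demo Address starts after Workshop Session ends, so nothing later overlaps Workshop Session either.
Demo Address starts after Tutorial Session ends, so nothing later overlaps Tutorial Session either.
Plenary Chat starts exactly when Demo Address ends (back-to-back, no overlap), so nothing later overlaps Demo Address either.
Lightning Q&A starts exactly when Plenary Chat ends (back-to-back, no overlap).

Tutorial Session & Workshop Session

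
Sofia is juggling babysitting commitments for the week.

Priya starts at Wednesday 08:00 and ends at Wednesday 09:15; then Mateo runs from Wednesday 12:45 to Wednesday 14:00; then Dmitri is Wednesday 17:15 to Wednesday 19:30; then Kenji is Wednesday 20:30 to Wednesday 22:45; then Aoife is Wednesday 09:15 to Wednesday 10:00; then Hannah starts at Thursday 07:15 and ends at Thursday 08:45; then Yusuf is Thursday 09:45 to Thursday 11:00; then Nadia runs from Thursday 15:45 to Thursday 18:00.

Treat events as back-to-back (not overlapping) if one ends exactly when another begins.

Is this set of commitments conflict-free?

Yes

Sorted by start: Priya, Aoife, Mateo, Dmitri, Kenji, Hannah, Yusuf, Nadia.
Aoife starts exactly when Priya ends (back-to-back, no overlap), so Priya has no further overlaps.
Mateo starts after Aoife ends, so Aoife has no further overlaps.
Dmitri starts after Mateo ends, so Mateo has no further overlaps.
Kenji starts after Dmitri ends, so Dmitri has no further overlaps.
Hannah starts after Kenji ends, so Kenji has no further overlaps.
Yusuf starts after Hannah ends, so Hannah has no further overlaps.
Nadia starts after Yusuf ends.
Every pair is clear; the schedule has no overlaps.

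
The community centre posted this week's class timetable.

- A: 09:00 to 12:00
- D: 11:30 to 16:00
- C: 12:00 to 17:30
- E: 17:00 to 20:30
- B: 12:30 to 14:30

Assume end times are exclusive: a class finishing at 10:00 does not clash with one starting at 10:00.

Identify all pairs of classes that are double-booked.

A & D, B & C, B & D, C & D, C & E

Sorted by start: A, D, C, B, E.
D starts before A ends → A and D overlap.
C starts exactly when A ends (back-to-back, no overlap) — done with A.
C starts before D ends → D and C overlap.
B starts before D ends → D and B overlap.
E starts after D ends.
B starts before C ends → C and B overlap.
E starts before C ends → C and E overlap.
E starts after B ends.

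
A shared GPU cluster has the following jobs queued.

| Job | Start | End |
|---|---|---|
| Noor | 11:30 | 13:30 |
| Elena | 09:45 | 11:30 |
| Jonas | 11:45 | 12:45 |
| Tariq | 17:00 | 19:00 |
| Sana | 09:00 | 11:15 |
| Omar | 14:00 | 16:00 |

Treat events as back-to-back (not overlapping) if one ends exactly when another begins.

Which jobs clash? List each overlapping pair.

Sorted by start: Sana, Elena, Noor, Jonas, Omar, Tariq.
Elena starts before Sana ends → Sana and Elena overlap.
Noor starts after Sana ends — done with Sana.
Noor starts exactly when Elena ends (back-to-back, no overlap) — done with Elena.
Jonas starts before Noor ends → Noor and Jonas overlap.
Omar starts after Noor ends — done with Noor.
Omar starts after Jonas ends — done with Jonas.
Tariq starts after Omar ends.

Elena & Sana, Jonas & Noor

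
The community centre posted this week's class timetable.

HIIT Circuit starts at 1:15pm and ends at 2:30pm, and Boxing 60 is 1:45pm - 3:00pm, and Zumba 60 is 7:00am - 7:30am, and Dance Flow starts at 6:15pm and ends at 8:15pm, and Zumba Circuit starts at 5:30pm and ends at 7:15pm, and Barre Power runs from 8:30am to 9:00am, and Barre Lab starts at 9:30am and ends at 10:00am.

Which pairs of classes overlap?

Boxing 60 & HIIT Circuit, Dance Flow & Zumba Circuit

Check each pair: they overlap iff neither finishes before the other starts.
Sorted by start: Zumba 60, Barre Power, Barre Lab, HIIT Circuit, Boxing 60, Zumba Circuit, Dance Flow.
Barre Power starts after Zumba 60 ends; Zumba 60 is clear from here.
Barre Lab starts after Barre Power ends; Barre Power is clear from here.
HIIT Circuit starts after Barre Lab ends; Barre Lab is clear from here.
Boxing 60 starts before HIIT Circuit ends → HIIT Circuit and Boxing 60 overlap.
Zumba Circuit starts after HIIT Circuit ends; HIIT Circuit is clear from here.
Zumba Circuit starts after Boxing 60 ends; Boxing 60 is clear from here.
Dance Flow starts before Zumba Circuit ends → Zumba Circuit and Dance Flow overlap.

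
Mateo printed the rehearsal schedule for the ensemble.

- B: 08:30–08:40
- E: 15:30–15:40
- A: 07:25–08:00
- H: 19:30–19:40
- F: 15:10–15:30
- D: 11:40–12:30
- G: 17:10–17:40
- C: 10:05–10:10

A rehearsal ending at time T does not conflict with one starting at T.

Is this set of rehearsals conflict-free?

Yes

Check each pair: they overlap iff neither finishes before the other starts.
Sorted by start: A, B, C, D, F, E, G, H.
B starts after A ends, so nothing later overlaps A either.
C starts after B ends, so nothing later overlaps B either.
D starts after C ends, so nothing later overlaps C either.
F starts after D ends, so nothing later overlaps D either.
E starts exactly when F ends (back-to-back, no overlap), so nothing later overlaps F either.
G starts after E ends, so nothing later overlaps E either.
H starts after G ends.
Every pair is clear; the schedule has no overlaps.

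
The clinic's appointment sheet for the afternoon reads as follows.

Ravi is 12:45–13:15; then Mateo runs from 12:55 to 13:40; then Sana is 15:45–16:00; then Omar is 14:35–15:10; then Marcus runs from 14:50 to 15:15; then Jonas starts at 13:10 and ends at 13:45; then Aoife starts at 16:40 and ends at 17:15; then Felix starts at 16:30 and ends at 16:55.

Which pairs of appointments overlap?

Sorted by start: Ravi, Mateo, Jonas, Omar, Marcus, Sana, Felix, Aoife.
Mateo starts before Ravi ends → Ravi and Mateo overlap.
Jonas starts before Ravi ends → Ravi and Jonas overlap.
Omar starts after Ravi ends, so nothing later overlaps Ravi either.
Jonas starts before Mateo ends → Mateo and Jonas overlap.
Omar starts after Mateo ends, so nothing later overlaps Mateo either.
Omar starts after Jonas ends, so nothing later overlaps Jonas either.
Marcus starts before Omar ends → Omar and Marcus overlap.
Sana starts after Omar ends, so nothing later overlaps Omar either.
Sana starts after Marcus ends, so nothing later overlaps Marcus either.
Felix starts after Sana ends, so nothing later overlaps Sana either.
Aoife starts before Felix ends → Felix and Aoife overlap.

Aoife & Felix, Jonas & Mateo, Jonas & Ravi, Marcus & Omar, Mateo & Ravi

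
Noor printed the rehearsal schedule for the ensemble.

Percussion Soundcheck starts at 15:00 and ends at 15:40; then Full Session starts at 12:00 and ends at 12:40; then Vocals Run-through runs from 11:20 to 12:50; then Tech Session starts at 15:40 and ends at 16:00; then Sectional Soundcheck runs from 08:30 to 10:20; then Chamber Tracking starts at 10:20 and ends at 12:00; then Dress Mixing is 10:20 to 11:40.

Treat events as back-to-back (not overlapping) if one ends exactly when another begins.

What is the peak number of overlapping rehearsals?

Walk through starts and ends in time order (an end at T is processed before a start at T):
08:30 start Sectional Soundcheck → 1
10:20 end Sectional Soundcheck → 0
10:20 start Chamber Tracking → 1
10:20 start Dress Mixing → 2
11:20 start Vocals Run-through → 3
11:40 end Dress Mixing → 2
12:00 end Chamber Tracking → 1
12:00 start Full Session → 2
12:40 end Full Session → 1
12:50 end Vocals Run-through → 0
15:00 start Percussion Soundcheck → 1
15:40 end Percussion Soundcheck → 0
15:40 start Tech Session → 1
16:00 end Tech Session → 0
Peak is 3, at 11:20 (Chamber Tracking, Dress Mixing, Vocals Run-through).

3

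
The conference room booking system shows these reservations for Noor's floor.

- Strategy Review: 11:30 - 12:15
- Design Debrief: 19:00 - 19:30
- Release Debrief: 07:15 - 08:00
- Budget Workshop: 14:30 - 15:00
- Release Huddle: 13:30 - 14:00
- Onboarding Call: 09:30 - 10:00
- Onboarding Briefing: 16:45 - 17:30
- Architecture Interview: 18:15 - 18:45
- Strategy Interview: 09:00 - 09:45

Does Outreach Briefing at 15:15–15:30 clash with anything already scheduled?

No — it doesn't clash with anything

Release Debrief: ends 08:00 at or before Outreach Briefing starts 15:15 → clear.
Strategy Interview: ends 09:45 at or before Outreach Briefing starts 15:15 → clear.
Onboarding Call: ends 10:00 at or before Outreach Briefing starts 15:15 → clear.
Strategy Review: ends 12:15 at or before Outreach Briefing starts 15:15 → clear.
Release Huddle: ends 14:00 at or before Outreach Briefing starts 15:15 → clear.
Budget Workshop: ends 15:00 at or before Outreach Briefing starts 15:15 → clear.
Onboarding Briefing: starts 16:45 at or after Outreach Briefing ends 15:30 → clear.
Architecture Interview: starts 18:15 at or after Outreach Briefing ends 15:30 → clear.
Design Debrief: starts 19:00 at or after Outreach Briefing ends 15:30 → clear.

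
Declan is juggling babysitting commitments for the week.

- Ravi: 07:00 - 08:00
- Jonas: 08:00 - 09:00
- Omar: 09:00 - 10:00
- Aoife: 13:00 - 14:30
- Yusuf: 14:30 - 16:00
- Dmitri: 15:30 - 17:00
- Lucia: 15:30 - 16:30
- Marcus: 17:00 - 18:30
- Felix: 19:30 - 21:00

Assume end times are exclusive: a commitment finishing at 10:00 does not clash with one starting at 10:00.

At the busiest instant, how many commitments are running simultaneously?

Sweep the timeline, counting +1 at each start and −1 at each end (ends before starts at a tie):
07:00 start Ravi → 1
08:00 end Ravi → 0
08:00 start Jonas → 1
09:00 end Jonas → 0
09:00 start Omar → 1
10:00 end Omar → 0
13:00 start Aoife → 1
14:30 end Aoife → 0
14:30 start Yusuf → 1
15:30 start Dmitri → 2
15:30 start Lucia → 3
16:00 end Yusuf → 2
16:30 end Lucia → 1
17:00 end Dmitri → 0
17:00 start Marcus → 1
18:30 end Marcus → 0
19:30 start Felix → 1
21:00 end Felix → 0
Peak is 3, at 15:30 (Dmitri, Lucia, Yusuf).

3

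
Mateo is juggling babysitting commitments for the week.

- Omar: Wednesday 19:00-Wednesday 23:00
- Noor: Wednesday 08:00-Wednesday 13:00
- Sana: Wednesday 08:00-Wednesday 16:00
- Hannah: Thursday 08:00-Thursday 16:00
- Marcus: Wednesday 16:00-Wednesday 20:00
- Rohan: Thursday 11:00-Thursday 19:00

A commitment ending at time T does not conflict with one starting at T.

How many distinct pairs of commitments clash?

3

Sorted by start: Sana, Noor, Marcus, Omar, Hannah, Rohan.
Noor starts before Sana ends → Sana and Noor overlap.
Marcus starts exactly when Sana ends (back-to-back, no overlap), so Sana has no further overlaps.
Marcus starts after Noor ends, so Noor has no further overlaps.
Omar starts before Marcus ends → Marcus and Omar overlap.
Hannah starts after Marcus ends, so Marcus has no further overlaps.
Hannah starts after Omar ends, so Omar has no further overlaps.
Rohan starts before Hannah ends → Hannah and Rohan overlap.
Overlapping pairs: Hannah & Rohan, Marcus & Omar, Noor & Sana — 3 in total.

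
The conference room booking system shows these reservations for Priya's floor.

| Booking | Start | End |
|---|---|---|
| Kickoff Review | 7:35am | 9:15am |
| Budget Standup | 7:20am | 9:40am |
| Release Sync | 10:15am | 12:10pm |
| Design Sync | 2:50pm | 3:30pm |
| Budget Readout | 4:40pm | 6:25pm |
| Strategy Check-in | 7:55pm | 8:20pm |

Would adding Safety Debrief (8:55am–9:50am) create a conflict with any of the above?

Yes — it overlaps Budget Standup, Kickoff Review

Budget Standup: starts 7:20am before Safety Debrief ends 9:50am, and ends 9:40am after Safety Debrief starts 8:55am → overlap.
Kickoff Review: starts 7:35am before Safety Debrief ends 9:50am, and ends 9:15am after Safety Debrief starts 8:55am → overlap.
Release Sync: starts 10:15am at or after Safety Debrief ends 9:50am → clear.
Design Sync: starts 2:50pm at or after Safety Debrief ends 9:50am → clear.
Budget Readout: starts 4:40pm at or after Safety Debrief ends 9:50am → clear.
Strategy Check-in: starts 7:55pm at or after Safety Debrief ends 9:50am → clear.
Safety Debrief overlaps Kickoff Review, Budget Standup.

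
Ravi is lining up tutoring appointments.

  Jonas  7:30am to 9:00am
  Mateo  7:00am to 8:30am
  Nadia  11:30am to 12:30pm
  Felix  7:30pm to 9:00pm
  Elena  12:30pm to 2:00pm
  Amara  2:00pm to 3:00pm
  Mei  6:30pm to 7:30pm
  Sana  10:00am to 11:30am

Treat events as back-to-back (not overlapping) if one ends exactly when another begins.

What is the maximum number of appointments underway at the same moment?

2

Sort all start/end points and keep a running count:
7:00am start Mateo → 1
7:30am start Jonas → 2
8:30am end Mateo → 1
9:00am end Jonas → 0
10:00am start Sana → 1
11:30am end Sana → 0
11:30am start Nadia → 1
12:30pm end Nadia → 0
12:30pm start Elena → 1
2:00pm end Elena → 0
2:00pm start Amara → 1
3:00pm end Amara → 0
6:30pm start Mei → 1
7:30pm end Mei → 0
7:30pm start Felix → 1
9:00pm end Felix → 0
Peak is 2, at 7:30am (Jonas, Mateo).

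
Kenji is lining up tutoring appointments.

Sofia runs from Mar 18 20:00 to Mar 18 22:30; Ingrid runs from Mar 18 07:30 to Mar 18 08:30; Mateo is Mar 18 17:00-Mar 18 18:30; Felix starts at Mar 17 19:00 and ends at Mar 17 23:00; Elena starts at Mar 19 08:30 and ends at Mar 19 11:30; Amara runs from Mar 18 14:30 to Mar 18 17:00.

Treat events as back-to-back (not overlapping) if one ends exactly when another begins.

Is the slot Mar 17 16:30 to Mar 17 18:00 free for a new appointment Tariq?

Yes — the slot is free

Felix: starts Mar 17 19:00 at or after Tariq ends Mar 17 18:00 → clear.
Ingrid: starts Mar 18 07:30 at or after Tariq ends Mar 17 18:00 → clear.
Amara: starts Mar 18 14:30 at or after Tariq ends Mar 17 18:00 → clear.
Mateo: starts Mar 18 17:00 at or after Tariq ends Mar 17 18:00 → clear.
Sofia: starts Mar 18 20:00 at or after Tariq ends Mar 17 18:00 → clear.
Elena: starts Mar 19 08:30 at or after Tariq ends Mar 17 18:00 → clear.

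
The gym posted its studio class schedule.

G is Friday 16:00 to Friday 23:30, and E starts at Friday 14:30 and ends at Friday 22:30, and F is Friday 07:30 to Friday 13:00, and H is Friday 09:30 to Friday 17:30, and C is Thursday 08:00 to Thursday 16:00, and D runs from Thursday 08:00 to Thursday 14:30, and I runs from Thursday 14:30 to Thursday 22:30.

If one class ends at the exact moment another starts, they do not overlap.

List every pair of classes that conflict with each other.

C & D, C & I, E & G, E & H, F & H, G & H

Sorted by start: C, D, I, F, H, E, G.
D starts before C ends → C and D overlap.
I starts before C ends → C and I overlap.
F starts after C ends, so C has no further overlaps.
I starts exactly when D ends (back-to-back, no overlap), so D has no further overlaps.
F starts after I ends, so I has no further overlaps.
H starts before F ends → F and H overlap.
E starts after F ends, so F has no further overlaps.
E starts before H ends → H and E overlap.
G starts before H ends → H and G overlap.
G starts before E ends → E and G overlap.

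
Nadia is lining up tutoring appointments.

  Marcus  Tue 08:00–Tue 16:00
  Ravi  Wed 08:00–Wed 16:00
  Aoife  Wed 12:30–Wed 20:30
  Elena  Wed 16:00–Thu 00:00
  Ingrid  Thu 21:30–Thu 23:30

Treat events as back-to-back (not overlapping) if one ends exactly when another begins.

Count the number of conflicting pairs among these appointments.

2

Two intervals overlap when each starts before the other ends.
Sorted by start: Marcus, Ravi, Aoife, Elena, Ingrid.
Ravi starts after Marcus ends; Marcus is clear from here.
Aoife starts before Ravi ends → Ravi and Aoife overlap.
Elena starts exactly when Ravi ends (back-to-back, no overlap); Ravi is clear from here.
Elena starts before Aoife ends → Aoife and Elena overlap.
Ingrid starts after Aoife ends.
Ingrid starts after Elena ends.
Overlapping pairs: Aoife & Elena, Aoife & Ravi — 2 in total.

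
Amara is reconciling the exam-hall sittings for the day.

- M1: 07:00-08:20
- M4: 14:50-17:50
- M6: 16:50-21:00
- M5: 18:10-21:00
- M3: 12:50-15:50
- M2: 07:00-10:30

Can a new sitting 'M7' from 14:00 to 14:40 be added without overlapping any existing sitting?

No — it overlaps M3

M1: ends 08:20 at or before M7 starts 14:00 → clear.
M2: ends 10:30 at or before M7 starts 14:00 → clear.
M3: starts 12:50 before M7 ends 14:40, and ends 15:50 after M7 starts 14:00 → overlap.
M4: starts 14:50 at or after M7 ends 14:40 → clear.
M6: starts 16:50 at or after M7 ends 14:40 → clear.
M5: starts 18:10 at or after M7 ends 14:40 → clear.
M7 overlaps M3.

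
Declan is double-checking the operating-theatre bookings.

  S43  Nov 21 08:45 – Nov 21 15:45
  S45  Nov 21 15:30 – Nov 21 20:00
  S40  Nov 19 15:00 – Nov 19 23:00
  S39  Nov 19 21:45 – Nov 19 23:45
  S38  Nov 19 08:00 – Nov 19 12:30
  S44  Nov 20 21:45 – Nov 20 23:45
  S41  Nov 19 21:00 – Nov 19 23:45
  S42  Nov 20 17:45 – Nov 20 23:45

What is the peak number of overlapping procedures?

Walk through starts and ends in time order (an end at T is processed before a start at T):
Nov 19 08:00 start S38 → 1
Nov 19 12:30 end S38 → 0
Nov 19 15:00 start S40 → 1
Nov 19 21:00 start S41 → 2
Nov 19 21:45 start S39 → 3
Nov 19 23:00 end S40 → 2
Nov 19 23:45 end S39 → 1
Nov 19 23:45 end S41 → 0
Nov 20 17:45 start S42 → 1
Nov 20 21:45 start S44 → 2
Nov 20 23:45 end S42 → 1
Nov 20 23:45 end S44 → 0
Nov 21 08:45 start S43 → 1
Nov 21 15:30 start S45 → 2
Nov 21 15:45 end S43 → 1
Nov 21 20:00 end S45 → 0
Peak is 3, at Nov 19 21:45 (S39, S40, S41).

3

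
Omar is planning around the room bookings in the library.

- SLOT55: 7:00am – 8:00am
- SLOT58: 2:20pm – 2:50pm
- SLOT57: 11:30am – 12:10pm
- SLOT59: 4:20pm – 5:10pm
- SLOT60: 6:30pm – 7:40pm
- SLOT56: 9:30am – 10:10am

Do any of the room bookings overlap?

No

Sorted by start: SLOT55, SLOT56, SLOT57, SLOT58, SLOT59, SLOT60.
SLOT56 starts after SLOT55 ends, so nothing later overlaps SLOT55 either.
SLOT57 starts after SLOT56 ends, so nothing later overlaps SLOT56 either.
SLOT58 starts after SLOT57 ends, so nothing later overlaps SLOT57 either.
SLOT59 starts after SLOT58 ends, so nothing later overlaps SLOT58 either.
SLOT60 starts after SLOT59 ends.
Every pair is clear; the schedule has no overlaps.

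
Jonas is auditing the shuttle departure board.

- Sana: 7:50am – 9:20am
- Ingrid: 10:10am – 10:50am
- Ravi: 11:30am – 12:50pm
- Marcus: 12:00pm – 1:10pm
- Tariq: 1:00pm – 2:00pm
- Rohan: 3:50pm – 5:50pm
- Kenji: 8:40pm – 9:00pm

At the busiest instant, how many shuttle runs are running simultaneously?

2

Sweep the timeline, counting +1 at each start and −1 at each end (ends before starts at a tie):
7:50am start Sana → 1
9:20am end Sana → 0
10:10am start Ingrid → 1
10:50am end Ingrid → 0
11:30am start Ravi → 1
12:00pm start Marcus → 2
12:50pm end Ravi → 1
1:00pm start Tariq → 2
1:10pm end Marcus → 1
2:00pm end Tariq → 0
3:50pm start Rohan → 1
5:50pm end Rohan → 0
8:40pm start Kenji → 1
9:00pm end Kenji → 0
Peak is 2, at 12:00pm (Marcus, Ravi).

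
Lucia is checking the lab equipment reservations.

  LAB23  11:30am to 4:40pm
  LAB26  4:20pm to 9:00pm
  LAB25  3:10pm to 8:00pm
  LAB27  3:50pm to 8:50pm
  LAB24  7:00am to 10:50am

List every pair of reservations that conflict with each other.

Sorted by start: LAB24, LAB23, LAB25, LAB27, LAB26.
LAB23 starts after LAB24 ends — done with LAB24.
LAB25 starts before LAB23 ends → LAB23 and LAB25 overlap.
LAB27 starts before LAB23 ends → LAB23 and LAB27 overlap.
LAB26 starts before LAB23 ends → LAB23 and LAB26 overlap.
LAB27 starts before LAB25 ends → LAB25 and LAB27 overlap.
LAB26 starts before LAB25 ends → LAB25 and LAB26 overlap.
LAB26 starts before LAB27 ends → LAB27 and LAB26 overlap.

LAB23 & LAB25, LAB23 & LAB26, LAB23 & LAB27, LAB25 & LAB26, LAB25 & LAB27, LAB26 & LAB27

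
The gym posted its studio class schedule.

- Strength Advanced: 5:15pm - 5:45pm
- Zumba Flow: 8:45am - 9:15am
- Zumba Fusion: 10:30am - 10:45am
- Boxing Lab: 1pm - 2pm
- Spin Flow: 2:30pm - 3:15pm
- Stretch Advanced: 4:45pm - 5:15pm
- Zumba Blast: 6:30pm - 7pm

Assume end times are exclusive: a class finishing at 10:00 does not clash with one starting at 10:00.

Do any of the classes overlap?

Two intervals overlap when each starts before the other ends.
Sorted by start: Zumba Flow, Zumba Fusion, Boxing Lab, Spin Flow, Stretch Advanced, Strength Advanced, Zumba Blast.
Zumba Fusion starts after Zumba Flow ends, so nothing later overlaps Zumba Flow either.
Boxing Lab starts after Zumba Fusion ends, so nothing later overlaps Zumba Fusion either.
Spin Flow starts after Boxing Lab ends, so nothing later overlaps Boxing Lab either.
Stretch Advanced starts after Spin Flow ends, so nothing later overlaps Spin Flow either.
Strength Advanced starts exactly when Stretch Advanced ends (back-to-back, no overlap), so nothing later overlaps Stretch Advanced either.
Zumba Blast starts after Strength Advanced ends.
Every pair is clear; the schedule has no overlaps.

No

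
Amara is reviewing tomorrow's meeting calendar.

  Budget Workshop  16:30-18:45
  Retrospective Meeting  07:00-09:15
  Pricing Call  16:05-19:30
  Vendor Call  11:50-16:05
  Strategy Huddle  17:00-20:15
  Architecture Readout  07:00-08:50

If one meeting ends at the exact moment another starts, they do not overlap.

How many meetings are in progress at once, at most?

3

Sort all start/end points and keep a running count:
07:00 start Architecture Readout → 1
07:00 start Retrospective Meeting → 2
08:50 end Architecture Readout → 1
09:15 end Retrospective Meeting → 0
11:50 start Vendor Call → 1
16:05 end Vendor Call → 0
16:05 start Pricing Call → 1
16:30 start Budget Workshop → 2
17:00 start Strategy Huddle → 3
18:45 end Budget Workshop → 2
19:30 end Pricing Call → 1
20:15 end Strategy Huddle → 0
Peak is 3, at 17:00 (Budget Workshop, Pricing Call, Strategy Huddle).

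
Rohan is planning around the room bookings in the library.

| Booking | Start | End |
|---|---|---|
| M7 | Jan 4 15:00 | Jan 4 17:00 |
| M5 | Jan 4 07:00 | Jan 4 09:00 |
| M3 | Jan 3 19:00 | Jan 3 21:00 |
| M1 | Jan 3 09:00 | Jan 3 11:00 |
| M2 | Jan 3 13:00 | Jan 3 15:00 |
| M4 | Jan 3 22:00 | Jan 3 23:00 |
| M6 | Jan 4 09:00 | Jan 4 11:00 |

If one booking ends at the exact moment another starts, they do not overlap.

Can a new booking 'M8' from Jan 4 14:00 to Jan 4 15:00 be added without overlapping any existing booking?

M1: ends Jan 3 11:00 at or before M8 starts Jan 4 14:00 → clear.
M2: ends Jan 3 15:00 at or before M8 starts Jan 4 14:00 → clear.
M3: ends Jan 3 21:00 at or before M8 starts Jan 4 14:00 → clear.
M4: ends Jan 3 23:00 at or before M8 starts Jan 4 14:00 → clear.
M5: ends Jan 4 09:00 at or before M8 starts Jan 4 14:00 → clear.
M6: ends Jan 4 11:00 at or before M8 starts Jan 4 14:00 → clear.
M7: starts Jan 4 15:00 at or after M8 ends Jan 4 15:00 → clear.

Yes — the slot is free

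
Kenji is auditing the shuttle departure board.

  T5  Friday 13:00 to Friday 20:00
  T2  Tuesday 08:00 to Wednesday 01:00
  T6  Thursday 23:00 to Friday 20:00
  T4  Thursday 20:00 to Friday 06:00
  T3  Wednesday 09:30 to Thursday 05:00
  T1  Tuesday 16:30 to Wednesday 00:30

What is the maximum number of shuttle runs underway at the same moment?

2

Walk through starts and ends in time order (an end at T is processed before a start at T):
Tuesday 08:00 start T2 → 1
Tuesday 16:30 start T1 → 2
Wednesday 00:30 end T1 → 1
Wednesday 01:00 end T2 → 0
Wednesday 09:30 start T3 → 1
Thursday 05:00 end T3 → 0
Thursday 20:00 start T4 → 1
Thursday 23:00 start T6 → 2
Friday 06:00 end T4 → 1
Friday 13:00 start T5 → 2
Friday 20:00 end T5 → 1
Friday 20:00 end T6 → 0
Peak is 2, at Tuesday 16:30 (T1, T2).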